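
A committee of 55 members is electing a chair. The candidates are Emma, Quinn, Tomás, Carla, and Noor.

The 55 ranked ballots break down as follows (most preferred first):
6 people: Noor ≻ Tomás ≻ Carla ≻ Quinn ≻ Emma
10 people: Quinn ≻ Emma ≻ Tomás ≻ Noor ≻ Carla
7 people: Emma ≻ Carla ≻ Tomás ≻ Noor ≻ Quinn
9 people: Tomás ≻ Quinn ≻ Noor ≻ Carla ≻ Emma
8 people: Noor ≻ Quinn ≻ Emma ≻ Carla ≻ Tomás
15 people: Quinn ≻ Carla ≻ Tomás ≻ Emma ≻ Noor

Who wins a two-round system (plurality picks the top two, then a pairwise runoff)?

Quinn

Round 1 first-place votes: Emma 7, Quinn 25, Tomás 9, Carla 0, Noor 14. Quinn and Noor advance.
Runoff: Quinn is ranked above Noor on 34 ballots, Noor above Quinn on 21.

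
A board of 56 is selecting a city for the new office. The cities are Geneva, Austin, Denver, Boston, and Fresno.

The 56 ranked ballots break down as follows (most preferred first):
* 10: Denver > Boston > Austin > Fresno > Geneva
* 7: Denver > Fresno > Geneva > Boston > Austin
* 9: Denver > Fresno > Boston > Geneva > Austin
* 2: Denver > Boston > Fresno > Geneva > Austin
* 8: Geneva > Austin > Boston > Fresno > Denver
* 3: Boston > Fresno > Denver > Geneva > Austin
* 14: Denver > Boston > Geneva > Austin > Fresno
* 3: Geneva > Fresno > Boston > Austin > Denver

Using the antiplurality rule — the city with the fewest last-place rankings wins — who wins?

Last-place votes: Geneva 10, Austin 21, Denver 11, Boston 0, Fresno 14.

Boston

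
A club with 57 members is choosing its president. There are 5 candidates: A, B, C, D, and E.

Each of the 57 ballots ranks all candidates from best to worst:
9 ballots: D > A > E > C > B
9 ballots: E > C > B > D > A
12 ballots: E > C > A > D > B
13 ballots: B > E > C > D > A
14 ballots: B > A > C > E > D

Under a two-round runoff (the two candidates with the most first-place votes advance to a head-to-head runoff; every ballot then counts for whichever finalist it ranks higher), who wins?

E

Round 1 first-place votes: A 0, B 27, C 0, D 9, E 21. B and E advance.
Runoff: B is ranked above E on 27 ballots, E above B on 30.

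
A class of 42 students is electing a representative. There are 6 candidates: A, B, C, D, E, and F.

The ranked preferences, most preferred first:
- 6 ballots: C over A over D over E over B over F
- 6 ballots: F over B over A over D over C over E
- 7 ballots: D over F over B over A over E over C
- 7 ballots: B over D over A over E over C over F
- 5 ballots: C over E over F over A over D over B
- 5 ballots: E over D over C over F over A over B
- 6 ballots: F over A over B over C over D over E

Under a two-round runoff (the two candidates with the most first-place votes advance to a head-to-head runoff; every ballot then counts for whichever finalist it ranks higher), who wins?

Round 1 first-place votes: A 0, B 7, C 11, D 7, E 5, F 12. F and C advance.
Runoff: F is ranked above C on 19 ballots, C above F on 23.

C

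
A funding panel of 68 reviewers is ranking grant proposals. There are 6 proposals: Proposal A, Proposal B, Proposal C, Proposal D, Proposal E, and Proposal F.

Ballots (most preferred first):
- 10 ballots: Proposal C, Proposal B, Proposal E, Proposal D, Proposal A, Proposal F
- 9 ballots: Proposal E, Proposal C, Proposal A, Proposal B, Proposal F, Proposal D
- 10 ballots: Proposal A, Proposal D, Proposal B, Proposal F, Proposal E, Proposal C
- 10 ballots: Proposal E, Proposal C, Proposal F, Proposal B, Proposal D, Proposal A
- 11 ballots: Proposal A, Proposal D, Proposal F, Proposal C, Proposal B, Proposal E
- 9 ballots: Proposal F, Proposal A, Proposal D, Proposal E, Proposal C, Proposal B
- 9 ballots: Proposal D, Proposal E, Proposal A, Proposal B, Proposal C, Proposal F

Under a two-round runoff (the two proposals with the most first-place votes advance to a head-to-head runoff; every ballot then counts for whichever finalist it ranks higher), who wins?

Proposal E

Round 1 first-place votes: Proposal A 21, Proposal B 0, Proposal C 10, Proposal D 9, Proposal E 19, Proposal F 9. Proposal A and Proposal E advance.
Runoff: Proposal A is ranked above Proposal E on 30 ballots, Proposal E above Proposal A on 38.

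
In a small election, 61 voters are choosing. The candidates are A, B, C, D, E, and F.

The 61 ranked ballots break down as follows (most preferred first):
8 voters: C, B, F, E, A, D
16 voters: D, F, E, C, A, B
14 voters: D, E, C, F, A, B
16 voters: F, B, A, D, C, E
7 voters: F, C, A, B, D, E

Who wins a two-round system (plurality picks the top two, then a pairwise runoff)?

F

Round 1 first-place votes: A 0, B 0, C 8, D 30, E 0, F 23. D and F advance.
Runoff: D is ranked above F on 30 ballots, F above D on 31.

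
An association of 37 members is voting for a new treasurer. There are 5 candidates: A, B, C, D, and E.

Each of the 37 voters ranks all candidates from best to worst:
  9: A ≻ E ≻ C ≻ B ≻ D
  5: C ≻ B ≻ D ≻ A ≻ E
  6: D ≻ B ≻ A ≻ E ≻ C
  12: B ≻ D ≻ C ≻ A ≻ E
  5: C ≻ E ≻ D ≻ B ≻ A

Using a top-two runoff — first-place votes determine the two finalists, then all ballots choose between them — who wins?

Round 1 first-place votes: A 9, B 12, C 10, D 6, E 0. B and C advance.
Runoff: B is ranked above C on 18 ballots, C above B on 19.

C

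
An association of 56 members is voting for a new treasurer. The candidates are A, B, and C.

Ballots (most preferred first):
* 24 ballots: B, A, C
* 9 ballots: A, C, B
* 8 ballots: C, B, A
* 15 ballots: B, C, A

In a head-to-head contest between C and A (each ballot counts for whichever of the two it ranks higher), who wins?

C is ranked above A on 23 ballots; A above C on 33.

A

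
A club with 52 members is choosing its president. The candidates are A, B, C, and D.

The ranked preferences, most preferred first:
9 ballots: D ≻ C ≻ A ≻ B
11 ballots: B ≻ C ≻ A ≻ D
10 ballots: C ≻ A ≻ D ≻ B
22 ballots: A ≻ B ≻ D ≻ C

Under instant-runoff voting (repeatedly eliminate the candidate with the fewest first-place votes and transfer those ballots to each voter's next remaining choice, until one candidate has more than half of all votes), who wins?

Round 1: A 22, B 11, C 10, D 9. D eliminated.
Round 2: A 22, B 11, C 19. B eliminated.
Round 3: A 22, C 30. C has a majority (≥27).

C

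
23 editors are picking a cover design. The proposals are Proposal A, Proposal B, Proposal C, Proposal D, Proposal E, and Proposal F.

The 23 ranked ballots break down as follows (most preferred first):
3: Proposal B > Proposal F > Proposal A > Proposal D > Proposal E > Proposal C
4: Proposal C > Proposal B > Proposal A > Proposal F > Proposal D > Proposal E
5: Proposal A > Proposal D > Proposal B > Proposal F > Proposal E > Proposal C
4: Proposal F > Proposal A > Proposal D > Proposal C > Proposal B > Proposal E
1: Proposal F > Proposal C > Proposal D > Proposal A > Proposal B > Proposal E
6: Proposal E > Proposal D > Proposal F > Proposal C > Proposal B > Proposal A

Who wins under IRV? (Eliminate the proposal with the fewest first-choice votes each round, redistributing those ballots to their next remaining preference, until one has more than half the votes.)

Proposal F

Round 1: Proposal A 5, Proposal B 3, Proposal C 4, Proposal D 0, Proposal E 6, Proposal F 5. Proposal D eliminated.
Round 2: Proposal A 5, Proposal B 3, Proposal C 4, Proposal E 6, Proposal F 5. Proposal B eliminated.
Round 3: Proposal A 5, Proposal C 4, Proposal E 6, Proposal F 8. Proposal C eliminated.
Round 4: Proposal A 9, Proposal E 6, Proposal F 8. Proposal E eliminated.
Round 5: Proposal A 9, Proposal F 14. Proposal F has a majority (≥12).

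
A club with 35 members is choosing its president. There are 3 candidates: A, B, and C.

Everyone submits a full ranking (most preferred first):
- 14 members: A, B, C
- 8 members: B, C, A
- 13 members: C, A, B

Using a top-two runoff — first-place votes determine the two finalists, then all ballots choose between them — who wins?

C

Round 1 first-place votes: A 14, B 8, C 13. A and C advance.
Runoff: A is ranked above C on 14 ballots, C above A on 21.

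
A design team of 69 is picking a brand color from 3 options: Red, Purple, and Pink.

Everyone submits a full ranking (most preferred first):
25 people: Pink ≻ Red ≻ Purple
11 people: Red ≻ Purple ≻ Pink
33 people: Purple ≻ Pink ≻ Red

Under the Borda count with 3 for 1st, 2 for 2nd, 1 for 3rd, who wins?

Red: 25×2 + 11×3 + 33×1 = 116
Purple: 25×1 + 11×2 + 33×3 = 146
Pink: 25×3 + 11×1 + 33×2 = 152

Pink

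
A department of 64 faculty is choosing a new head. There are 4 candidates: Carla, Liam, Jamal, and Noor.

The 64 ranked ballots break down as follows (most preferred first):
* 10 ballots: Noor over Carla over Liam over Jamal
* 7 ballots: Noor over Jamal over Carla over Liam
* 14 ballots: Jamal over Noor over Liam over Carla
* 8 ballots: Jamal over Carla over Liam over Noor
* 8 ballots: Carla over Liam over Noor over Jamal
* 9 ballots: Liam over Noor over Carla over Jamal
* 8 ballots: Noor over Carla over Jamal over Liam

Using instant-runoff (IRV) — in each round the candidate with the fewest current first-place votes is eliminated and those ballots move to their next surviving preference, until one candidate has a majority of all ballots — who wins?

Round 1: Carla 8, Liam 9, Jamal 22, Noor 25. Carla eliminated.
Round 2: Liam 17, Jamal 22, Noor 25. Liam eliminated.
Round 3: Jamal 22, Noor 42. Noor has a majority (≥33).

Noor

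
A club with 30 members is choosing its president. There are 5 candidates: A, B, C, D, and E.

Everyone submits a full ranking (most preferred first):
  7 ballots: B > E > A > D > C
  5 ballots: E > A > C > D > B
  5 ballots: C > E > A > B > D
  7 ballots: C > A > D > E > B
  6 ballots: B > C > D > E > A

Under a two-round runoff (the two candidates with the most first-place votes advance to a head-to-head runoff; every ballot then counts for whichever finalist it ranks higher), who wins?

C

Round 1 first-place votes: A 0, B 13, C 12, D 0, E 5. B and C advance.
Runoff: B is ranked above C on 13 ballots, C above B on 17.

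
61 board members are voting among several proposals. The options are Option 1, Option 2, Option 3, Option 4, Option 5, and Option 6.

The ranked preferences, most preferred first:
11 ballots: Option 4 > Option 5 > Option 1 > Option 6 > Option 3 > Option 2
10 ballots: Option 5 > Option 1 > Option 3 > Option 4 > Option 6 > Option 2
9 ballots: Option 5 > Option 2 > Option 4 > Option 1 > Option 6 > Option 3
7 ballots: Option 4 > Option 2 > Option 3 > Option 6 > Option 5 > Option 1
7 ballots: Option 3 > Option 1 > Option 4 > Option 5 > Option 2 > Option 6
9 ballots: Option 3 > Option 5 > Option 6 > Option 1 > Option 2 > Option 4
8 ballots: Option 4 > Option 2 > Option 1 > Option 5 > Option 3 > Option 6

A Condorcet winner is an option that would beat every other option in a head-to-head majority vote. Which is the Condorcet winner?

Option 4 vs Option 1: 35–26
Option 4 vs Option 2: 43–18
Option 4 vs Option 3: 35–26
Option 4 vs Option 5: 33–28
Option 4 vs Option 6: 52–9
Option 4 beats every other option.

Option 4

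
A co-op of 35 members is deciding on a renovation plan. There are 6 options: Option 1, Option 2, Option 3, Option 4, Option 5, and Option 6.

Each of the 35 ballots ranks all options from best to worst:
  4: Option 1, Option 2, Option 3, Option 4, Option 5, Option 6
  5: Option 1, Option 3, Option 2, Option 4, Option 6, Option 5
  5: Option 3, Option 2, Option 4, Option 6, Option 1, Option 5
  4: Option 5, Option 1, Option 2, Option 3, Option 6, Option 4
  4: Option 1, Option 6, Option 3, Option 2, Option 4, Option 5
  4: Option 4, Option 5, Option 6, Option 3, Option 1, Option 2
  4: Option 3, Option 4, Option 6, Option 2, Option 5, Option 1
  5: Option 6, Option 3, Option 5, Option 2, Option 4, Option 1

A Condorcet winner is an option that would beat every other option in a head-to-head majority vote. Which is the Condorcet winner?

Option 3

Option 3 vs Option 1: 18–17
Option 3 vs Option 2: 27–8
Option 3 vs Option 4: 31–4
Option 3 vs Option 5: 27–8
Option 3 vs Option 6: 22–13
Option 3 beats every other option.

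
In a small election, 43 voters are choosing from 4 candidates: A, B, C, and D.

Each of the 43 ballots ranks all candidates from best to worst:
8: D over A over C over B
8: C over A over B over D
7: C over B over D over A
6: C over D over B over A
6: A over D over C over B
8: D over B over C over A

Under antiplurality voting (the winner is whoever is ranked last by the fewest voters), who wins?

Last-place votes: A 21, B 14, C 0, D 8.

C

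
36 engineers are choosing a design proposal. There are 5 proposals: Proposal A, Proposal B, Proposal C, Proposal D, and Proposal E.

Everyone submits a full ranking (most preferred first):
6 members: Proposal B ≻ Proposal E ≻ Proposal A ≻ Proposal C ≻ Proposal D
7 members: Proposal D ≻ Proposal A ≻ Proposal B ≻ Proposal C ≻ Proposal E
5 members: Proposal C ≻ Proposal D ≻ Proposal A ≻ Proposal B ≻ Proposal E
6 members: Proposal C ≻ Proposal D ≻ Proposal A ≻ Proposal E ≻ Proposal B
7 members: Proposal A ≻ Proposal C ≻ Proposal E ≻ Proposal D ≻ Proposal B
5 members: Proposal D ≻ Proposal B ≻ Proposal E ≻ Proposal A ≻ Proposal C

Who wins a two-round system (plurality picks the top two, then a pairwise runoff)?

Round 1 first-place votes: Proposal A 7, Proposal B 6, Proposal C 11, Proposal D 12, Proposal E 0. Proposal D and Proposal C advance.
Runoff: Proposal D is ranked above Proposal C on 12 ballots, Proposal C above Proposal D on 24.

Proposal C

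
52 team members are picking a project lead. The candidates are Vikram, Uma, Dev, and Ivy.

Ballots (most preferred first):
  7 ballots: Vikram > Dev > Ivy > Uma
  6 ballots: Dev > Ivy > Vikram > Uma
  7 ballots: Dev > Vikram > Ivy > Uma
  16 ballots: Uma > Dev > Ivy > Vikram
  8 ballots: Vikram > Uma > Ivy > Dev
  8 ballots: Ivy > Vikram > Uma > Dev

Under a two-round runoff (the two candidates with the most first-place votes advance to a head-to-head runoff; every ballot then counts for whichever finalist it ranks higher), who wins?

Vikram

Round 1 first-place votes: Vikram 15, Uma 16, Dev 13, Ivy 8. Uma and Vikram advance.
Runoff: Uma is ranked above Vikram on 16 ballots, Vikram above Uma on 36.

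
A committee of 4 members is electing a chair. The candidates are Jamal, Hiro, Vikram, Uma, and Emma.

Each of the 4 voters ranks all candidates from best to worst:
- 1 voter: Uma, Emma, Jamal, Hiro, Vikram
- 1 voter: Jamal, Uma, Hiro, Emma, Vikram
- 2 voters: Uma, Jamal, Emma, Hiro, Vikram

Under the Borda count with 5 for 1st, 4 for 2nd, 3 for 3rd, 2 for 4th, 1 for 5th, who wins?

Jamal: 1×3 + 1×5 + 2×4 = 16
Hiro: 1×2 + 1×3 + 2×2 = 9
Vikram: 1×1 + 1×1 + 2×1 = 4
Uma: 1×5 + 1×4 + 2×5 = 19
Emma: 1×4 + 1×2 + 2×3 = 12

Uma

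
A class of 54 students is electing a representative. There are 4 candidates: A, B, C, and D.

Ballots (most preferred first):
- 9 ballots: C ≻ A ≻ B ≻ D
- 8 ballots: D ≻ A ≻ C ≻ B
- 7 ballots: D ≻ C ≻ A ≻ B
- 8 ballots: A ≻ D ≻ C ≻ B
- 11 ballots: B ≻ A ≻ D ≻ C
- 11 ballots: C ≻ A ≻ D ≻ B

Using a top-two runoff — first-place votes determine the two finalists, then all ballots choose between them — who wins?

Round 1 first-place votes: A 8, B 11, C 20, D 15. C and D advance.
Runoff: C is ranked above D on 20 ballots, D above C on 34.

D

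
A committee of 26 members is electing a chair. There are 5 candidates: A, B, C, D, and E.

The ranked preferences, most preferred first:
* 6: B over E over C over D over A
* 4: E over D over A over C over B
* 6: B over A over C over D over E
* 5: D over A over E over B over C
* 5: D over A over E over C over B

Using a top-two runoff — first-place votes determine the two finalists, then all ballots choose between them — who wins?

Round 1 first-place votes: A 0, B 12, C 0, D 10, E 4. B and D advance.
Runoff: B is ranked above D on 12 ballots, D above B on 14.

D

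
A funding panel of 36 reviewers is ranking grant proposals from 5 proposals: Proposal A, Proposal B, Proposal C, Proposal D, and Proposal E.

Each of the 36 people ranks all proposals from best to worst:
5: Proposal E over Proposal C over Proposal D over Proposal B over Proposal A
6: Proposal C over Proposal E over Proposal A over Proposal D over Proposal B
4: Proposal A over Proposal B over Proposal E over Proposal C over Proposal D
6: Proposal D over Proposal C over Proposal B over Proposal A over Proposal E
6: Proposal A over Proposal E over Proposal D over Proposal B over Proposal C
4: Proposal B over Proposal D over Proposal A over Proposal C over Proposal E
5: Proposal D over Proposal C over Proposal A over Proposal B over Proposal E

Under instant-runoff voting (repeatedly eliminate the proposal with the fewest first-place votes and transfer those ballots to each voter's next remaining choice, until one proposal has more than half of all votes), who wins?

Proposal D

Round 1: Proposal A 10, Proposal B 4, Proposal C 6, Proposal D 11, Proposal E 5. Proposal B eliminated.
Round 2: Proposal A 10, Proposal C 6, Proposal D 15, Proposal E 5. Proposal E eliminated.
Round 3: Proposal A 10, Proposal C 11, Proposal D 15. Proposal A eliminated.
Round 4: Proposal C 15, Proposal D 21. Proposal D has a majority (≥19).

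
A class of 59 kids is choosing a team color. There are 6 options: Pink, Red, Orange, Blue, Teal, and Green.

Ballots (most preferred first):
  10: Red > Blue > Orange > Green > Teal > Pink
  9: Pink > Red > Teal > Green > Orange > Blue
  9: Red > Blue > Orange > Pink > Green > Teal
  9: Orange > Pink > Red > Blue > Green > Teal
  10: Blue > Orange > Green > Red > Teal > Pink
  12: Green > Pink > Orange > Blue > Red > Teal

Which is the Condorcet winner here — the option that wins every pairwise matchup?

Orange

Orange vs Pink: 38–21
Orange vs Red: 31–28
Orange vs Blue: 30–29
Orange vs Teal: 50–9
Orange vs Green: 38–21
Orange beats every other option.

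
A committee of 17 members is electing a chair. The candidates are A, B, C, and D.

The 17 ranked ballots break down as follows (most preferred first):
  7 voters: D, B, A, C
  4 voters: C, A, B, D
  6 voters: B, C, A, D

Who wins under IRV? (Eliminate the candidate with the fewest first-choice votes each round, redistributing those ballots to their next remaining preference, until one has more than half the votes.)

Round 1: A 0, B 6, C 4, D 7. A eliminated.
Round 2: B 6, C 4, D 7. C eliminated.
Round 3: B 10, D 7. B has a majority (≥9).

B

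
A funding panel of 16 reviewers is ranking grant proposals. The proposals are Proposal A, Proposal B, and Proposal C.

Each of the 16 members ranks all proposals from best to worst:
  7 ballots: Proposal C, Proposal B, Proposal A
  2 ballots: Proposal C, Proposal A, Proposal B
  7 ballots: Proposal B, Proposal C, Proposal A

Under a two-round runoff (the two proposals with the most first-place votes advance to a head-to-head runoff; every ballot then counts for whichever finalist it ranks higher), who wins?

Proposal C

Round 1 first-place votes: Proposal A 0, Proposal B 7, Proposal C 9. Proposal C and Proposal B advance.
Runoff: Proposal C is ranked above Proposal B on 9 ballots, Proposal B above Proposal C on 7.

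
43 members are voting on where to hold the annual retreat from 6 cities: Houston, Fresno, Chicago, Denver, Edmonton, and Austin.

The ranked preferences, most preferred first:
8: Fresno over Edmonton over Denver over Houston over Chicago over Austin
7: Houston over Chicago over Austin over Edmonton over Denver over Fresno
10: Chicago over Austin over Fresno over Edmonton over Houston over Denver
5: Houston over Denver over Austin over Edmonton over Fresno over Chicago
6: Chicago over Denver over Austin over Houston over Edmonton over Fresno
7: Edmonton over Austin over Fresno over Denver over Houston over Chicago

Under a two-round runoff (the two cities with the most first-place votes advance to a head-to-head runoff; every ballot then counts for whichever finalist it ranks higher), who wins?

Round 1 first-place votes: Houston 12, Fresno 8, Chicago 16, Denver 0, Edmonton 7, Austin 0. Chicago and Houston advance.
Runoff: Chicago is ranked above Houston on 16 ballots, Houston above Chicago on 27.

Houston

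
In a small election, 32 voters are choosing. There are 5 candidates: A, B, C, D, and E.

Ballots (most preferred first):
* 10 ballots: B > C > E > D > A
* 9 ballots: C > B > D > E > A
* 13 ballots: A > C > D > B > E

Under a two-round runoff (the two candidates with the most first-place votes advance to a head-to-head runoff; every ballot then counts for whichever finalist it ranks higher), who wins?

Round 1 first-place votes: A 13, B 10, C 9, D 0, E 0. A and B advance.
Runoff: A is ranked above B on 13 ballots, B above A on 19.

B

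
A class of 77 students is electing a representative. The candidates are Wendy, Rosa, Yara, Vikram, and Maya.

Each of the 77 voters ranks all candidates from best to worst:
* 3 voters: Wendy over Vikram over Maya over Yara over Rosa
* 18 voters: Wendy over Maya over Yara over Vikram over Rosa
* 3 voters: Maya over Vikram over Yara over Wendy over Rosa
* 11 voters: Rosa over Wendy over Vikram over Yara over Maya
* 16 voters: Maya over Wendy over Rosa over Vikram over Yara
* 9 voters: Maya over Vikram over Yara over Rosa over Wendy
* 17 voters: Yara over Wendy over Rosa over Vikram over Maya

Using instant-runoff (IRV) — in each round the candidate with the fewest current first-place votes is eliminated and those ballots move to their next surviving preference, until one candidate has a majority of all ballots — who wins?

Wendy

Round 1: Wendy 21, Rosa 11, Yara 17, Vikram 0, Maya 28. Vikram eliminated.
Round 2: Wendy 21, Rosa 11, Yara 17, Maya 28. Rosa eliminated.
Round 3: Wendy 32, Yara 17, Maya 28. Yara eliminated.
Round 4: Wendy 49, Maya 28. Wendy has a majority (≥39).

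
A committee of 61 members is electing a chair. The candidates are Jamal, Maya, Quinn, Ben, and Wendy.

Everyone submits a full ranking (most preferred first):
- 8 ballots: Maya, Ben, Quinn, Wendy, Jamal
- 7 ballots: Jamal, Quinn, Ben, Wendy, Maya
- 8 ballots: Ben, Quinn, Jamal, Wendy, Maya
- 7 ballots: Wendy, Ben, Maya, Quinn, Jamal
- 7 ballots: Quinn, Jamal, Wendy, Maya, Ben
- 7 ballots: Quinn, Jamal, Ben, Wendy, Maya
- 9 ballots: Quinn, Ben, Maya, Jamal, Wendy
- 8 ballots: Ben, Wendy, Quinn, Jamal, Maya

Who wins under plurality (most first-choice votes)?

First-place votes: Jamal 7, Maya 8, Quinn 23, Ben 16, Wendy 7.

Quinn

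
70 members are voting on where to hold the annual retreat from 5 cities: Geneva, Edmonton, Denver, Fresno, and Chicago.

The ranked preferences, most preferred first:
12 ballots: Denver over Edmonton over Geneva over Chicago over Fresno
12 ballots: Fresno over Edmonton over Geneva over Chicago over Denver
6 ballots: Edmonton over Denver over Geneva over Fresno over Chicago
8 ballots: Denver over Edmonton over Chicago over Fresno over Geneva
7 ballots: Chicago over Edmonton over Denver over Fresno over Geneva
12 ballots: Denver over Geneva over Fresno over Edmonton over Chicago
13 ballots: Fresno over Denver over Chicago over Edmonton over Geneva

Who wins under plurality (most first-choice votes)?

Denver

First-place votes: Geneva 0, Edmonton 6, Denver 32, Fresno 25, Chicago 7.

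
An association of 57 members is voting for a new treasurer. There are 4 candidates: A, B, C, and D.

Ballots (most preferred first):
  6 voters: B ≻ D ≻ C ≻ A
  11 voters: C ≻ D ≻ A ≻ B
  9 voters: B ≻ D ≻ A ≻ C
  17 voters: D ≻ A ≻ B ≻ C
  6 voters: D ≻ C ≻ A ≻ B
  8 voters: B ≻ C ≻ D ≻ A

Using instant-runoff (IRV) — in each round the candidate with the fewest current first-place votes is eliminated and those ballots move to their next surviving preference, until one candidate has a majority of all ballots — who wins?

Round 1: A 0, B 23, C 11, D 23. A eliminated.
Round 2: B 23, C 11, D 23. C eliminated.
Round 3: B 23, D 34. D has a majority (≥29).

D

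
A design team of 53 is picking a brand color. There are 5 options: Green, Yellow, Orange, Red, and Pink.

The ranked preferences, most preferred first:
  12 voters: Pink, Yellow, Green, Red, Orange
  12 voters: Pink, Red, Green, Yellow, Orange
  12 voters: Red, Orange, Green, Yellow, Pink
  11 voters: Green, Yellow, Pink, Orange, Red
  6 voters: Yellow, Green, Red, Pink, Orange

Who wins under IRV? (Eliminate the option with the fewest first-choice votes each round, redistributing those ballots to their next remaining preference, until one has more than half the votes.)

Round 1: Green 11, Yellow 6, Orange 0, Red 12, Pink 24. Orange eliminated.
Round 2: Green 11, Yellow 6, Red 12, Pink 24. Yellow eliminated.
Round 3: Green 17, Red 12, Pink 24. Red eliminated.
Round 4: Green 29, Pink 24. Green has a majority (≥27).

Green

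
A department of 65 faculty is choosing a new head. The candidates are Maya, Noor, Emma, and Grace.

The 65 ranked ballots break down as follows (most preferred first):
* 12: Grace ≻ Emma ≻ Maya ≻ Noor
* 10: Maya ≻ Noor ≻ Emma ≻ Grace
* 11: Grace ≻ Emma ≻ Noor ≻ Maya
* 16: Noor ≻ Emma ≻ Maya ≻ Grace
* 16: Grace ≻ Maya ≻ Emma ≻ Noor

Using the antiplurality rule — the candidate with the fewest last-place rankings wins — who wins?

Emma

Last-place votes: Maya 11, Noor 28, Emma 0, Grace 26.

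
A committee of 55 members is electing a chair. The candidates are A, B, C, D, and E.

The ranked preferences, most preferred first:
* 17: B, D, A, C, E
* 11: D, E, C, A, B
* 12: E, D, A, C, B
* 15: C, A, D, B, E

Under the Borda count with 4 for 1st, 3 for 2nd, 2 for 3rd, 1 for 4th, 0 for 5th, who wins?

D

A: 17×2 + 11×1 + 12×2 + 15×3 = 114
B: 17×4 + 11×0 + 12×0 + 15×1 = 83
C: 17×1 + 11×2 + 12×1 + 15×4 = 111
D: 17×3 + 11×4 + 12×3 + 15×2 = 161
E: 17×0 + 11×3 + 12×4 + 15×0 = 81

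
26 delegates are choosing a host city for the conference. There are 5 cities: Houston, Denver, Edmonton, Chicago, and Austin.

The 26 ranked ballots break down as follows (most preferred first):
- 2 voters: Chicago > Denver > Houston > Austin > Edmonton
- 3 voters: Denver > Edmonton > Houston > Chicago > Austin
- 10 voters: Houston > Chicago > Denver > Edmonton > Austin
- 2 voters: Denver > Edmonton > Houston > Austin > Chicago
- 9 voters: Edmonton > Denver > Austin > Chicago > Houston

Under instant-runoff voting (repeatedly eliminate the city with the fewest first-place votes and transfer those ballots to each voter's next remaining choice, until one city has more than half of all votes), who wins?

Round 1: Houston 10, Denver 5, Edmonton 9, Chicago 2, Austin 0. Austin eliminated.
Round 2: Houston 10, Denver 5, Edmonton 9, Chicago 2. Chicago eliminated.
Round 3: Houston 10, Denver 7, Edmonton 9. Denver eliminated.
Round 4: Houston 12, Edmonton 14. Edmonton has a majority (≥14).

Edmonton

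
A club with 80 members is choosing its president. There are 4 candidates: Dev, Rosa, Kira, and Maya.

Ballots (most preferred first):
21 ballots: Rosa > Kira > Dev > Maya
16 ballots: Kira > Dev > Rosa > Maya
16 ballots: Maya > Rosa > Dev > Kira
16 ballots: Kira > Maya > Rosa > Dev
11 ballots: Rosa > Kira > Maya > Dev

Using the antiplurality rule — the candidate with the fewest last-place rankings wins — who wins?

Rosa

Last-place votes: Dev 27, Rosa 0, Kira 16, Maya 37.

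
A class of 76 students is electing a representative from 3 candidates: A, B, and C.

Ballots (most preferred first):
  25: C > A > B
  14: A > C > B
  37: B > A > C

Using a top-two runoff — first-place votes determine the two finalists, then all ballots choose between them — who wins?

Round 1 first-place votes: A 14, B 37, C 25. B and C advance.
Runoff: B is ranked above C on 37 ballots, C above B on 39.

C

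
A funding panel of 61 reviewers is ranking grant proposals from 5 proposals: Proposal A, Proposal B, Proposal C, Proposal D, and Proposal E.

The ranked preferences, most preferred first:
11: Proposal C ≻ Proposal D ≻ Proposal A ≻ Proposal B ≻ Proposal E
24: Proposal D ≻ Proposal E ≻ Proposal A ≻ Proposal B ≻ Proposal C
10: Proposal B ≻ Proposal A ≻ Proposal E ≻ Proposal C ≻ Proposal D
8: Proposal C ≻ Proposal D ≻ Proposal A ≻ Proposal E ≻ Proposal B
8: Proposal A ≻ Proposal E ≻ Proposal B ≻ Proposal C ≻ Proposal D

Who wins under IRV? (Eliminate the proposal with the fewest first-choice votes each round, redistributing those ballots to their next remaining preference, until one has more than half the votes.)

Round 1: Proposal A 8, Proposal B 10, Proposal C 19, Proposal D 24, Proposal E 0. Proposal E eliminated.
Round 2: Proposal A 8, Proposal B 10, Proposal C 19, Proposal D 24. Proposal A eliminated.
Round 3: Proposal B 18, Proposal C 19, Proposal D 24. Proposal B eliminated.
Round 4: Proposal C 37, Proposal D 24. Proposal C has a majority (≥31).

Proposal C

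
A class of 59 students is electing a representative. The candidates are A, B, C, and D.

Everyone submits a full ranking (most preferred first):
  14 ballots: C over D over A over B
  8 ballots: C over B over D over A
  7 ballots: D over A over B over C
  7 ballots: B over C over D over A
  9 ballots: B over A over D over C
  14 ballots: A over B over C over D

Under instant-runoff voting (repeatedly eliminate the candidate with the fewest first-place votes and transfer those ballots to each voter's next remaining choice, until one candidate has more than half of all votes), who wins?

A

Round 1: A 14, B 16, C 22, D 7. D eliminated.
Round 2: A 21, B 16, C 22. B eliminated.
Round 3: A 30, C 29. A has a majority (≥30).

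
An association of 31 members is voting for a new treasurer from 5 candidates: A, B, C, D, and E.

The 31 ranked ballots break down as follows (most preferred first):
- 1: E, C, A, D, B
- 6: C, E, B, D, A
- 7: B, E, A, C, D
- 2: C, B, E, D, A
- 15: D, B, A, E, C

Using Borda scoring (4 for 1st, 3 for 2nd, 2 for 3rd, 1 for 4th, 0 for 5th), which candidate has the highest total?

A: 1×2 + 6×0 + 7×2 + 2×0 + 15×2 = 46
B: 1×0 + 6×2 + 7×4 + 2×3 + 15×3 = 91
C: 1×3 + 6×4 + 7×1 + 2×4 + 15×0 = 42
D: 1×1 + 6×1 + 7×0 + 2×1 + 15×4 = 69
E: 1×4 + 6×3 + 7×3 + 2×2 + 15×1 = 62

B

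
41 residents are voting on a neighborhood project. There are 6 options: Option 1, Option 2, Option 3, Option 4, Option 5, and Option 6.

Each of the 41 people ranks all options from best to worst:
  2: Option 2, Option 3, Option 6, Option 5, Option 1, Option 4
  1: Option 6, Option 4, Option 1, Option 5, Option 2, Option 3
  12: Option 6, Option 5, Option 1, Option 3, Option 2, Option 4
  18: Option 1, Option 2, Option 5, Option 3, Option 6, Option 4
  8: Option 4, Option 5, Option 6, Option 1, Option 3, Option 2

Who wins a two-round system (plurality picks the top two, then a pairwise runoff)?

Option 6

Round 1 first-place votes: Option 1 18, Option 2 2, Option 3 0, Option 4 8, Option 5 0, Option 6 13. Option 1 and Option 6 advance.
Runoff: Option 1 is ranked above Option 6 on 18 ballots, Option 6 above Option 1 on 23.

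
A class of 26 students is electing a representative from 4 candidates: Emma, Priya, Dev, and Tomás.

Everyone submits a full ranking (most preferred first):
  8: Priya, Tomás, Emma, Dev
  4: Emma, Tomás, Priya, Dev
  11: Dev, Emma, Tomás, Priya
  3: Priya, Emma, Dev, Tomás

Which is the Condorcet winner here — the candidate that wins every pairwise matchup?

Emma

Emma vs Priya: 15–11
Emma vs Dev: 15–11
Emma vs Tomás: 18–8
Emma beats every other candidate.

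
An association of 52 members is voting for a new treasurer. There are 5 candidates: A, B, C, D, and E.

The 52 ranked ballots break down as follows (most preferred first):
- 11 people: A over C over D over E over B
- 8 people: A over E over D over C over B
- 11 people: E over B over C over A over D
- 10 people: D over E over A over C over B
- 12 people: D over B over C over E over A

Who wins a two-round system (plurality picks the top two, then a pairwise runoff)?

Round 1 first-place votes: A 19, B 0, C 0, D 22, E 11. D and A advance.
Runoff: D is ranked above A on 22 ballots, A above D on 30.

A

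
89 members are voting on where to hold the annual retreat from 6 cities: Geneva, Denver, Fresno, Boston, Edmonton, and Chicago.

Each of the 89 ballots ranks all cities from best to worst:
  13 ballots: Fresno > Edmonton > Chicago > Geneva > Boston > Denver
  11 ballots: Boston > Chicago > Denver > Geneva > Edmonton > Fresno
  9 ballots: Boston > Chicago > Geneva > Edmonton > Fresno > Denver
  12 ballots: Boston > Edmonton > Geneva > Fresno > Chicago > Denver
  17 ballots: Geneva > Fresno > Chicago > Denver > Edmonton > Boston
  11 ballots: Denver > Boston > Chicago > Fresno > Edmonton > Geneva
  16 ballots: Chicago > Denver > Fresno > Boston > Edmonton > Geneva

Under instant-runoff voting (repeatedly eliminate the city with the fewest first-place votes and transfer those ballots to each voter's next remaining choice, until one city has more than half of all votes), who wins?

Round 1: Geneva 17, Denver 11, Fresno 13, Boston 32, Edmonton 0, Chicago 16. Edmonton eliminated.
Round 2: Geneva 17, Denver 11, Fresno 13, Boston 32, Chicago 16. Denver eliminated.
Round 3: Geneva 17, Fresno 13, Boston 43, Chicago 16. Fresno eliminated.
Round 4: Geneva 17, Boston 43, Chicago 29. Geneva eliminated.
Round 5: Boston 43, Chicago 46. Chicago has a majority (≥45).

Chicago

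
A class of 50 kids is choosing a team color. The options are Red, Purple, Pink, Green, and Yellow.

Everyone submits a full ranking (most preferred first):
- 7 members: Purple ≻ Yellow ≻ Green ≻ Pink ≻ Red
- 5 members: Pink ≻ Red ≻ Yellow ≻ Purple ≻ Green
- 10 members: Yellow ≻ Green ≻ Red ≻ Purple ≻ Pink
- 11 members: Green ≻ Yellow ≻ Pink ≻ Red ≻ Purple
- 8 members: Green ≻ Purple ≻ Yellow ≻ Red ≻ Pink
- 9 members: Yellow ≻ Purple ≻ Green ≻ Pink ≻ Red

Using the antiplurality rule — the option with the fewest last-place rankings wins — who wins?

Last-place votes: Red 16, Purple 11, Pink 18, Green 5, Yellow 0.

Yellow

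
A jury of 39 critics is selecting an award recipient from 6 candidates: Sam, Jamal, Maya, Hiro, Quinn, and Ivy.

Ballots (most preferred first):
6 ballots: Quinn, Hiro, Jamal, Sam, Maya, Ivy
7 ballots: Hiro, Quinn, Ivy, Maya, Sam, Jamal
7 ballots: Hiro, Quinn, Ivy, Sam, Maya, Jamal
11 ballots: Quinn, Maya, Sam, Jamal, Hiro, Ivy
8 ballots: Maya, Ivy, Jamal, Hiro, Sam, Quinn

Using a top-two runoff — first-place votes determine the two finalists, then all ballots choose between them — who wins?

Hiro

Round 1 first-place votes: Sam 0, Jamal 0, Maya 8, Hiro 14, Quinn 17, Ivy 0. Quinn and Hiro advance.
Runoff: Quinn is ranked above Hiro on 17 ballots, Hiro above Quinn on 22.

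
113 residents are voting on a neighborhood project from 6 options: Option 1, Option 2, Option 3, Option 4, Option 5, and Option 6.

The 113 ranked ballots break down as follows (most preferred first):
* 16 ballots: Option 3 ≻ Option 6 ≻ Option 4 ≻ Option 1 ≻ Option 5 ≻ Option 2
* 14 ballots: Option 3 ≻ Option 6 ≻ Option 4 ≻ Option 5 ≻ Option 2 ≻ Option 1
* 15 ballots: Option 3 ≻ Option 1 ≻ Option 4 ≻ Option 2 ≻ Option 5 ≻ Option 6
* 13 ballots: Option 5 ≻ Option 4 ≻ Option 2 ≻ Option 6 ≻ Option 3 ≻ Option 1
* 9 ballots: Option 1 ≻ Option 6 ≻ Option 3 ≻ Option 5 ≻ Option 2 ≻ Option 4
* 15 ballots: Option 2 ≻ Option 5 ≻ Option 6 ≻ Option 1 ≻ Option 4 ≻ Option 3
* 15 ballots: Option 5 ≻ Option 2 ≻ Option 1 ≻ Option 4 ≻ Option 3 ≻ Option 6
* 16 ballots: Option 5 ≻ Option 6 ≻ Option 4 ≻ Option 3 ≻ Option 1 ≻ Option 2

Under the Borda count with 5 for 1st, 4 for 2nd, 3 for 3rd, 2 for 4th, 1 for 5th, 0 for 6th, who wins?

Option 1: 16×2 + 14×0 + 15×4 + 13×0 + 9×5 + 15×2 + 15×3 + 16×1 = 228
Option 2: 16×0 + 14×1 + 15×2 + 13×3 + 9×1 + 15×5 + 15×4 + 16×0 = 227
Option 3: 16×5 + 14×5 + 15×5 + 13×1 + 9×3 + 15×0 + 15×1 + 16×2 = 312
Option 4: 16×3 + 14×3 + 15×3 + 13×4 + 9×0 + 15×1 + 15×2 + 16×3 = 280
Option 5: 16×1 + 14×2 + 15×1 + 13×5 + 9×2 + 15×4 + 15×5 + 16×5 = 357
Option 6: 16×4 + 14×4 + 15×0 + 13×2 + 9×4 + 15×3 + 15×0 + 16×4 = 291

Option 5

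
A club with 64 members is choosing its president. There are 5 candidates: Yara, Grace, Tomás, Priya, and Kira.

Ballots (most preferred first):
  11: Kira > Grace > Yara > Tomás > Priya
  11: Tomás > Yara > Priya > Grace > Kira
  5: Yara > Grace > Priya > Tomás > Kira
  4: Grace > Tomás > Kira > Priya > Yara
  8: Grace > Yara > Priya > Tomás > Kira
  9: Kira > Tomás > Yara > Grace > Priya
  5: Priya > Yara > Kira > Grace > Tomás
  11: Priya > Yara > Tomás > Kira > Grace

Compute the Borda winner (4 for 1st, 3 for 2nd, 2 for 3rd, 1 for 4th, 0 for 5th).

Yara: 11×2 + 11×3 + 5×4 + 4×0 + 8×3 + 9×2 + 5×3 + 11×3 = 165
Grace: 11×3 + 11×1 + 5×3 + 4×4 + 8×4 + 9×1 + 5×1 + 11×0 = 121
Tomás: 11×1 + 11×4 + 5×1 + 4×3 + 8×1 + 9×3 + 5×0 + 11×2 = 129
Priya: 11×0 + 11×2 + 5×2 + 4×1 + 8×2 + 9×0 + 5×4 + 11×4 = 116
Kira: 11×4 + 11×0 + 5×0 + 4×2 + 8×0 + 9×4 + 5×2 + 11×1 = 109

Yara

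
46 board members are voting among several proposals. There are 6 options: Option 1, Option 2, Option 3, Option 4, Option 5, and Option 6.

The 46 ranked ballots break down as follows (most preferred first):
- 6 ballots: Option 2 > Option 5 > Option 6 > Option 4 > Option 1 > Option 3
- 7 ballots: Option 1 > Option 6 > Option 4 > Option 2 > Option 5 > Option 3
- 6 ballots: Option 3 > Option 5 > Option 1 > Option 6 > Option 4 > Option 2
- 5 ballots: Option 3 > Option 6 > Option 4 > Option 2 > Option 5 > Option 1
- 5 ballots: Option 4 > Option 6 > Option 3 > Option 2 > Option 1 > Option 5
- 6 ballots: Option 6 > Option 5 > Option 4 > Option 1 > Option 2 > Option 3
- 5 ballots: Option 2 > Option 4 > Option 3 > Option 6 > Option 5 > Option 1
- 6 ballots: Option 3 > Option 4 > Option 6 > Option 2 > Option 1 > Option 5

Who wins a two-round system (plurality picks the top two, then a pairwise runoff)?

Option 2

Round 1 first-place votes: Option 1 7, Option 2 11, Option 3 17, Option 4 5, Option 5 0, Option 6 6. Option 3 and Option 2 advance.
Runoff: Option 3 is ranked above Option 2 on 22 ballots, Option 2 above Option 3 on 24.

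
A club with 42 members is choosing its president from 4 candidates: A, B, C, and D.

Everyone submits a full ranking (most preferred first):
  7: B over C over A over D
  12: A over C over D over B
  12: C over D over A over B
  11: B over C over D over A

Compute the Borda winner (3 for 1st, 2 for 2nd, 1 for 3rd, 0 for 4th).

C

A: 7×1 + 12×3 + 12×1 + 11×0 = 55
B: 7×3 + 12×0 + 12×0 + 11×3 = 54
C: 7×2 + 12×2 + 12×3 + 11×2 = 96
D: 7×0 + 12×1 + 12×2 + 11×1 = 47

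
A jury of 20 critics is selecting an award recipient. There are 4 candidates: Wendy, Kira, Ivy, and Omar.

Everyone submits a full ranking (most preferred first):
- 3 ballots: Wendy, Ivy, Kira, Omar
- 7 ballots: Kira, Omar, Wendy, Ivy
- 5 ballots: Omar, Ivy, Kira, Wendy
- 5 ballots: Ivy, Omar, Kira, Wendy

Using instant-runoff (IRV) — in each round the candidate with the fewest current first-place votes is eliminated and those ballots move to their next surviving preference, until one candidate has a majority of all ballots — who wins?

Ivy

Round 1: Wendy 3, Kira 7, Ivy 5, Omar 5. Wendy eliminated.
Round 2: Kira 7, Ivy 8, Omar 5. Omar eliminated.
Round 3: Kira 7, Ivy 13. Ivy has a majority (≥11).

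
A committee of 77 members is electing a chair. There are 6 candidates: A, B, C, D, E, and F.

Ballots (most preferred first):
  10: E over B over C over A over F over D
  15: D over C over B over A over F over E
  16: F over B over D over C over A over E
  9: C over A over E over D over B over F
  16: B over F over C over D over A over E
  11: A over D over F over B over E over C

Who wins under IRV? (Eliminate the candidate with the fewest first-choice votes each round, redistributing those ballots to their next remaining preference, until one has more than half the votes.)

Round 1: A 11, B 16, C 9, D 15, E 10, F 16. C eliminated.
Round 2: A 20, B 16, D 15, E 10, F 16. E eliminated.
Round 3: A 20, B 26, D 15, F 16. D eliminated.
Round 4: A 20, B 41, F 16. B has a majority (≥39).

B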